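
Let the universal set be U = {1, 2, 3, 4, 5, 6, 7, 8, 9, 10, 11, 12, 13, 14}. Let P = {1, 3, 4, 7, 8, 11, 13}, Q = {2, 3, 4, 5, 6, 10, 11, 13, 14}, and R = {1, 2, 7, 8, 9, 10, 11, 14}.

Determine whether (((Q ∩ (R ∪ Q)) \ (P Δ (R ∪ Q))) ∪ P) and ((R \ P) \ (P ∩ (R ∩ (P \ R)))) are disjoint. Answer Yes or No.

Yes

R ∪ Q = {1, 2, 3, 4, 5, 6, 7, 8, 9, 10, 11, 13, 14}
Q ∩ (R ∪ Q) = {2, 3, 4, 5, 6, 10, 11, 13, 14}
P Δ (R ∪ Q) = {2, 5, 6, 9, 10, 14}
(Q ∩ (R ∪ Q)) \ (P Δ (R ∪ Q)) = {3, 4, 11, 13}
((Q ∩ (R ∪ Q)) \ (P Δ (R ∪ Q))) ∪ P = {1, 3, 4, 7, 8, 11, 13}
R \ P = {2, 9, 10, 14}
P \ R = {3, 4, 13}
R ∩ (P \ R) = {}
P ∩ (R ∩ (P \ R)) = {}
(R \ P) \ (P ∩ (R ∩ (P \ R))) = {2, 9, 10, 14}
{1, 3, 4, 7, 8, 11, 13} and {2, 9, 10, 14} share no elements.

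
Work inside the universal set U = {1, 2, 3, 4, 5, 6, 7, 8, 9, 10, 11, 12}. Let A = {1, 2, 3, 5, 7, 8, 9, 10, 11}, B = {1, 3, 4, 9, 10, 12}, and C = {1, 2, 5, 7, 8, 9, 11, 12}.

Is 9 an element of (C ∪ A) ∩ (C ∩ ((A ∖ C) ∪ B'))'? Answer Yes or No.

Yes

9 ∈ C and 9 ∈ A, so 9 ∈ C ∪ A
9 ∈ A and 9 ∈ C, so 9 ∉ A ∖ C
9 ∈ B, so 9 ∉ B'
9 ∉ (A ∖ C) and 9 ∉ B', so 9 ∉ (A ∖ C) ∪ B'
9 ∈ C and 9 ∉ ((A ∖ C) ∪ B'), so 9 ∉ C ∩ ((A ∖ C) ∪ B')
9 ∈ (C ∩ ((A ∖ C) ∪ B'))' since 9 ∉ (C ∩ ((A ∖ C) ∪ B'))
9 ∈ (C ∪ A) and 9 ∈ (C ∩ ((A ∖ C) ∪ B'))', so 9 ∈ (C ∪ A) ∩ (C ∩ ((A ∖ C) ∪ B'))'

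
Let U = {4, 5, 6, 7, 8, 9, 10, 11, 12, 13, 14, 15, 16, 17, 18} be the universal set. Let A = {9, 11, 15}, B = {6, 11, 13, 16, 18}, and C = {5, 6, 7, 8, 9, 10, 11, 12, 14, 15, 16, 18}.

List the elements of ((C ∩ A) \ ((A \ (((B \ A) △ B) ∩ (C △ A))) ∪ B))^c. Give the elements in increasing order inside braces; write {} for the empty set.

{4, 5, 6, 7, 8, 9, 10, 11, 12, 13, 14, 15, 16, 17, 18}

C ∩ A = {9, 11, 15}
B \ A = {6, 13, 16, 18}
(B \ A) △ B = {11}
C △ A = {5, 6, 7, 8, 10, 12, 14, 16, 18}
((B \ A) △ B) ∩ (C △ A) = {}
A \ (((B \ A) △ B) ∩ (C △ A)) = {9, 11, 15}
(A \ (((B \ A) △ B) ∩ (C △ A))) ∪ B = {6, 9, 11, 13, 15, 16, 18}
(C ∩ A) \ ((A \ (((B \ A) △ B) ∩ (C △ A))) ∪ B) = {}
((C ∩ A) \ ((A \ (((B \ A) △ B) ∩ (C △ A))) ∪ B))^c = {4, 5, 6, 7, 8, 9, 10, 11, 12, 13, 14, 15, 16, 17, 18}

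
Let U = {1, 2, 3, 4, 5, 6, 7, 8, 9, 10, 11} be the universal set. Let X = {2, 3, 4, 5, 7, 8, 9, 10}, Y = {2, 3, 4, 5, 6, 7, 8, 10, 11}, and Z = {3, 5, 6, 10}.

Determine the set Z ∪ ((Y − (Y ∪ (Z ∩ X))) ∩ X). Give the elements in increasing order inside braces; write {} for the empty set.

Z ∩ X = {3, 5, 10}
Y ∪ (Z ∩ X) = {2, 3, 4, 5, 6, 7, 8, 10, 11}
Y − (Y ∪ (Z ∩ X)) = {}
(Y − (Y ∪ (Z ∩ X))) ∩ X = {}
Z ∪ ((Y − (Y ∪ (Z ∩ X))) ∩ X) = {3, 5, 6, 10}

{3, 5, 6, 10}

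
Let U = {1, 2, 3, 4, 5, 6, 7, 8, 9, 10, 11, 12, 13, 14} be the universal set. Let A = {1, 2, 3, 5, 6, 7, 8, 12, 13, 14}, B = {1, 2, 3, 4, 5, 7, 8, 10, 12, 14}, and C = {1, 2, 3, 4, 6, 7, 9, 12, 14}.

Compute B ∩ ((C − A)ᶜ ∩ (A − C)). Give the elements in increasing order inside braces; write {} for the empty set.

C − A = {4, 9}
(C − A)ᶜ = {1, 2, 3, 5, 6, 7, 8, 10, 11, 12, 13, 14}
A − C = {5, 8, 13}
(C − A)ᶜ ∩ (A − C) = {5, 8, 13}
B ∩ ((C − A)ᶜ ∩ (A − C)) = {5, 8}

{5, 8}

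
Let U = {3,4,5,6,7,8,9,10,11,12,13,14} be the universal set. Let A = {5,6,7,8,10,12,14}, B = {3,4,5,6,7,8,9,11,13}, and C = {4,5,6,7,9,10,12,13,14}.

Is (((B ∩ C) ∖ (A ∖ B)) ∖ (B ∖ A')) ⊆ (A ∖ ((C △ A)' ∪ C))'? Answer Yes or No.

B ∩ C = {4,5,6,7,9,13}
A ∖ B = {10,12,14}
(B ∩ C) ∖ (A ∖ B) = {4,5,6,7,9,13}
A' = {3,4,9,11,13}
B ∖ A' = {5,6,7,8}
((B ∩ C) ∖ (A ∖ B)) ∖ (B ∖ A') = {4,9,13}
C △ A = {4,8,9,13}
(C △ A)' = {3,5,6,7,10,11,12,14}
(C △ A)' ∪ C = {3,4,5,6,7,9,10,11,12,13,14}
A ∖ ((C △ A)' ∪ C) = {8}
(A ∖ ((C △ A)' ∪ C))' = {3,4,5,6,7,9,10,11,12,13,14}
Every element of {4,9,13} is in {3,4,5,6,7,9,10,11,12,13,14}, so ((B ∩ C) ∖ (A ∖ B)) ∖ (B ∖ A') ⊆ (A ∖ ((C △ A)' ∪ C))'.

Yes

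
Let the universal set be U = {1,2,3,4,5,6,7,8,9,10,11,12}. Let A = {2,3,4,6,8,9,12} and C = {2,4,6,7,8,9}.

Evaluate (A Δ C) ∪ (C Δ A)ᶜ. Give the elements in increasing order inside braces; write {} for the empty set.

A Δ C = {3,7,12}
C Δ A = {3,7,12}
(C Δ A)ᶜ = {1,2,4,5,6,8,9,10,11}
(A Δ C) ∪ (C Δ A)ᶜ = {1,2,3,4,5,6,7,8,9,10,11,12}

{1,2,3,4,5,6,7,8,9,10,11,12}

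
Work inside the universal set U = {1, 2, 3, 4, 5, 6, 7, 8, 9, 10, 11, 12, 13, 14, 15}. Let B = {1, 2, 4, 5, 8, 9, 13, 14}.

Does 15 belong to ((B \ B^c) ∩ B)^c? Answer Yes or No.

Yes

15 ∉ B, so 15 ∈ B^c
15 ∉ B and 15 ∈ B^c, so 15 ∉ B \ B^c
15 ∉ (B \ B^c) and 15 ∉ B, so 15 ∉ (B \ B^c) ∩ B
15 ∈ ((B \ B^c) ∩ B)^c since 15 ∉ ((B \ B^c) ∩ B)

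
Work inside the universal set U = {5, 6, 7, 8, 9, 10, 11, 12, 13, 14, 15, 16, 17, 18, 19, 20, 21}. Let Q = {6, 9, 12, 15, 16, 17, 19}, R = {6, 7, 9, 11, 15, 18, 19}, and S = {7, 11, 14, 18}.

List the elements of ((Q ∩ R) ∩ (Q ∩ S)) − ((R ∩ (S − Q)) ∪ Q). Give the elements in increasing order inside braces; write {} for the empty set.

Q ∩ R = {6, 9, 15, 19}
Q ∩ S = {}
(Q ∩ R) ∩ (Q ∩ S) = {}
S − Q = {7, 11, 14, 18}
R ∩ (S − Q) = {7, 11, 18}
(R ∩ (S − Q)) ∪ Q = {6, 7, 9, 11, 12, 15, 16, 17, 18, 19}
((Q ∩ R) ∩ (Q ∩ S)) − ((R ∩ (S − Q)) ∪ Q) = {}

{}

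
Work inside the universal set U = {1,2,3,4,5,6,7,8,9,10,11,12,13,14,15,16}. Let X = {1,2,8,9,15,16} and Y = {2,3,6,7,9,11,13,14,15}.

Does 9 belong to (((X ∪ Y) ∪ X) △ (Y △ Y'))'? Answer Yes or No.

9 ∈ X and 9 ∈ Y, so 9 ∈ X ∪ Y
9 ∈ (X ∪ Y) and 9 ∈ X, so 9 ∈ (X ∪ Y) ∪ X
9 ∈ Y, so 9 ∉ Y'
9 ∈ Y and 9 ∉ Y', so 9 ∈ Y △ Y'
9 ∈ ((X ∪ Y) ∪ X) and 9 ∈ (Y △ Y'), so 9 ∉ ((X ∪ Y) ∪ X) △ (Y △ Y')
9 ∈ (((X ∪ Y) ∪ X) △ (Y △ Y'))' since 9 ∉ (((X ∪ Y) ∪ X) △ (Y △ Y'))

Yes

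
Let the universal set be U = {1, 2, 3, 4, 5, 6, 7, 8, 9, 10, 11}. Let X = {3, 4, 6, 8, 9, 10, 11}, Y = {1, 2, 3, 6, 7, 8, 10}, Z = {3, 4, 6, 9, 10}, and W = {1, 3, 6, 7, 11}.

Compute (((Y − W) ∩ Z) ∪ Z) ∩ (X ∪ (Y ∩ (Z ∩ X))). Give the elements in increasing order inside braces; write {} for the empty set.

Y − W = {2, 8, 10}
(Y − W) ∩ Z = {10}
((Y − W) ∩ Z) ∪ Z = {3, 4, 6, 9, 10}
Z ∩ X = {3, 4, 6, 9, 10}
Y ∩ (Z ∩ X) = {3, 6, 10}
X ∪ (Y ∩ (Z ∩ X)) = {3, 4, 6, 8, 9, 10, 11}
(((Y − W) ∩ Z) ∪ Z) ∩ (X ∪ (Y ∩ (Z ∩ X))) = {3, 4, 6, 9, 10}

{3, 4, 6, 9, 10}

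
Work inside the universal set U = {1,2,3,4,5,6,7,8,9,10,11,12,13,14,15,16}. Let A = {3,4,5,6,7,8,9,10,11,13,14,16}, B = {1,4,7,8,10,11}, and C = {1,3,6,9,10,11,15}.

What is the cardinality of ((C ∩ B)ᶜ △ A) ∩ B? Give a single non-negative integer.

2

C ∩ B = {1,10,11}
(C ∩ B)ᶜ = {2,3,4,5,6,7,8,9,12,13,14,15,16}
(C ∩ B)ᶜ △ A = {2,10,11,12,15}
((C ∩ B)ᶜ △ A) ∩ B = {10,11}
|((C ∩ B)ᶜ △ A) ∩ B| = 2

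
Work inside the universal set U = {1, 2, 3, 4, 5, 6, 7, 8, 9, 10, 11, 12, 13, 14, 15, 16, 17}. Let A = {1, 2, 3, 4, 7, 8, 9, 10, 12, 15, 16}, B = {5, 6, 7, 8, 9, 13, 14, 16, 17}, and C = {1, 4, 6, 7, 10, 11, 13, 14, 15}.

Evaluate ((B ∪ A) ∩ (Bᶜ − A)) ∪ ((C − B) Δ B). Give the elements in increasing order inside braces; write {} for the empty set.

B ∪ A = {1, 2, 3, 4, 5, 6, 7, 8, 9, 10, 12, 13, 14, 15, 16, 17}
Bᶜ = {1, 2, 3, 4, 10, 11, 12, 15}
Bᶜ − A = {11}
(B ∪ A) ∩ (Bᶜ − A) = {}
C − B = {1, 4, 10, 11, 15}
(C − B) Δ B = {1, 4, 5, 6, 7, 8, 9, 10, 11, 13, 14, 15, 16, 17}
((B ∪ A) ∩ (Bᶜ − A)) ∪ ((C − B) Δ B) = {1, 4, 5, 6, 7, 8, 9, 10, 11, 13, 14, 15, 16, 17}

{1, 4, 5, 6, 7, 8, 9, 10, 11, 13, 14, 15, 16, 17}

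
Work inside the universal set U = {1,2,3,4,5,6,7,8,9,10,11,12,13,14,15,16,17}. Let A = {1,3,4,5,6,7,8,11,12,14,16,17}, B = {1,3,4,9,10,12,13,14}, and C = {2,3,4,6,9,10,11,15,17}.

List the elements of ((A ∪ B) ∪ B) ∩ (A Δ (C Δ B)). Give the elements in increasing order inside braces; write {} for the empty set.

A ∪ B = {1,3,4,5,6,7,8,9,10,11,12,13,14,16,17}
(A ∪ B) ∪ B = {1,3,4,5,6,7,8,9,10,11,12,13,14,16,17}
C Δ B = {1,2,6,11,12,13,14,15,17}
A Δ (C Δ B) = {2,3,4,5,7,8,13,15,16}
((A ∪ B) ∪ B) ∩ (A Δ (C Δ B)) = {3,4,5,7,8,13,16}

{3,4,5,7,8,13,16}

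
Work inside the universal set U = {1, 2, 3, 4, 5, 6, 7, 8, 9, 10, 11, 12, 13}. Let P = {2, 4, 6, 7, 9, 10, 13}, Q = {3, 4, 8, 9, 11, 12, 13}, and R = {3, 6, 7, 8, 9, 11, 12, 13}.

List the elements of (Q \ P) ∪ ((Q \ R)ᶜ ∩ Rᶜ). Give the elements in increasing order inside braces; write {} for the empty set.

{1, 2, 3, 5, 8, 10, 11, 12}

Q \ P = {3, 8, 11, 12}
Q \ R = {4}
(Q \ R)ᶜ = {1, 2, 3, 5, 6, 7, 8, 9, 10, 11, 12, 13}
Rᶜ = {1, 2, 4, 5, 10}
(Q \ R)ᶜ ∩ Rᶜ = {1, 2, 5, 10}
(Q \ P) ∪ ((Q \ R)ᶜ ∩ Rᶜ) = {1, 2, 3, 5, 8, 10, 11, 12}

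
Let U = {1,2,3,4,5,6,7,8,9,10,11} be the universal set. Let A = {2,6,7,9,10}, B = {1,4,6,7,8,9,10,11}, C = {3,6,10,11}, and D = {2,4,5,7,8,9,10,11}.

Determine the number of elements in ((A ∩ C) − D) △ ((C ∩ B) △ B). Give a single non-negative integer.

A ∩ C = {6,10}
(A ∩ C) − D = {6}
C ∩ B = {6,10,11}
(C ∩ B) △ B = {1,4,7,8,9}
((A ∩ C) − D) △ ((C ∩ B) △ B) = {1,4,6,7,8,9}
|((A ∩ C) − D) △ ((C ∩ B) △ B)| = 6

6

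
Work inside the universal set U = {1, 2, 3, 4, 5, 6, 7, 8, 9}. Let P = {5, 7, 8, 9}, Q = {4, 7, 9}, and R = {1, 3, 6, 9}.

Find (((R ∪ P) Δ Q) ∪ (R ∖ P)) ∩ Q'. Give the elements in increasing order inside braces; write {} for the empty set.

{1, 3, 5, 6, 8}

R ∪ P = {1, 3, 5, 6, 7, 8, 9}
(R ∪ P) Δ Q = {1, 3, 4, 5, 6, 8}
R ∖ P = {1, 3, 6}
((R ∪ P) Δ Q) ∪ (R ∖ P) = {1, 3, 4, 5, 6, 8}
Q' = {1, 2, 3, 5, 6, 8}
(((R ∪ P) Δ Q) ∪ (R ∖ P)) ∩ Q' = {1, 3, 5, 6, 8}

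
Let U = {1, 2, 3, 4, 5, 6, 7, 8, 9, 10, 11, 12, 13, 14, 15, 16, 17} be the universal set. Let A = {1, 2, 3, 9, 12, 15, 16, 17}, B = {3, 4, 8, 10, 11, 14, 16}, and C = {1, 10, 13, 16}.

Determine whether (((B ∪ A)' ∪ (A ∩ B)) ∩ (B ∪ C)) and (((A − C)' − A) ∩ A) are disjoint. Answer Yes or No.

B ∪ A = {1, 2, 3, 4, 8, 9, 10, 11, 12, 14, 15, 16, 17}
(B ∪ A)' = {5, 6, 7, 13}
A ∩ B = {3, 16}
(B ∪ A)' ∪ (A ∩ B) = {3, 5, 6, 7, 13, 16}
B ∪ C = {1, 3, 4, 8, 10, 11, 13, 14, 16}
((B ∪ A)' ∪ (A ∩ B)) ∩ (B ∪ C) = {3, 13, 16}
A − C = {2, 3, 9, 12, 15, 17}
(A − C)' = {1, 4, 5, 6, 7, 8, 10, 11, 13, 14, 16}
(A − C)' − A = {4, 5, 6, 7, 8, 10, 11, 13, 14}
((A − C)' − A) ∩ A = {}
{3, 13, 16} and {} share no elements.

Yes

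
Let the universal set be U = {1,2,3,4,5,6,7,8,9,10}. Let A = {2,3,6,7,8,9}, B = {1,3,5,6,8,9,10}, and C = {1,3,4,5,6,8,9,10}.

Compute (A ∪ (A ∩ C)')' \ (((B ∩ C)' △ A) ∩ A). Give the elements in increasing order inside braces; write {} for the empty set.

A ∩ C = {3,6,8,9}
(A ∩ C)' = {1,2,4,5,7,10}
A ∪ (A ∩ C)' = {1,2,3,4,5,6,7,8,9,10}
(A ∪ (A ∩ C)')' = {}
B ∩ C = {1,3,5,6,8,9,10}
(B ∩ C)' = {2,4,7}
(B ∩ C)' △ A = {3,4,6,8,9}
((B ∩ C)' △ A) ∩ A = {3,6,8,9}
(A ∪ (A ∩ C)')' \ (((B ∩ C)' △ A) ∩ A) = {}

{}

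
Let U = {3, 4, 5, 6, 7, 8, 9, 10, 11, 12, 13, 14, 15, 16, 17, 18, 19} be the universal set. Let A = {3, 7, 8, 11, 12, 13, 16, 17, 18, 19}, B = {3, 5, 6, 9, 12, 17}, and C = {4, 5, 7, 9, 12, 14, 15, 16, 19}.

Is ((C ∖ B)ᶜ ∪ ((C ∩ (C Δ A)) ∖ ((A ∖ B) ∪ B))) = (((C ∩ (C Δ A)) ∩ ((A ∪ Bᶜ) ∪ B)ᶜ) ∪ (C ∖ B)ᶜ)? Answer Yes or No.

C ∖ B = {4, 7, 14, 15, 16, 19}
(C ∖ B)ᶜ = {3, 5, 6, 8, 9, 10, 11, 12, 13, 17, 18}
C Δ A = {3, 4, 5, 8, 9, 11, 13, 14, 15, 17, 18}
C ∩ (C Δ A) = {4, 5, 9, 14, 15}
A ∖ B = {7, 8, 11, 13, 16, 18, 19}
(A ∖ B) ∪ B = {3, 5, 6, 7, 8, 9, 11, 12, 13, 16, 17, 18, 19}
(C ∩ (C Δ A)) ∖ ((A ∖ B) ∪ B) = {4, 14, 15}
(C ∖ B)ᶜ ∪ ((C ∩ (C Δ A)) ∖ ((A ∖ B) ∪ B)) = {3, 4, 5, 6, 8, 9, 10, 11, 12, 13, 14, 15, 17, 18}
Bᶜ = {4, 7, 8, 10, 11, 13, 14, 15, 16, 18, 19}
A ∪ Bᶜ = {3, 4, 7, 8, 10, 11, 12, 13, 14, 15, 16, 17, 18, 19}
(A ∪ Bᶜ) ∪ B = {3, 4, 5, 6, 7, 8, 9, 10, 11, 12, 13, 14, 15, 16, 17, 18, 19}
((A ∪ Bᶜ) ∪ B)ᶜ = {}
(C ∩ (C Δ A)) ∩ ((A ∪ Bᶜ) ∪ B)ᶜ = {}
((C ∩ (C Δ A)) ∩ ((A ∪ Bᶜ) ∪ B)ᶜ) ∪ (C ∖ B)ᶜ = {3, 5, 6, 8, 9, 10, 11, 12, 13, 17, 18}
4 ∈ (C ∖ B)ᶜ ∪ ((C ∩ (C Δ A)) ∖ ((A ∖ B) ∪ B)) but 4 ∉ ((C ∩ (C Δ A)) ∩ ((A ∪ Bᶜ) ∪ B)ᶜ) ∪ (C ∖ B)ᶜ, so they differ.

No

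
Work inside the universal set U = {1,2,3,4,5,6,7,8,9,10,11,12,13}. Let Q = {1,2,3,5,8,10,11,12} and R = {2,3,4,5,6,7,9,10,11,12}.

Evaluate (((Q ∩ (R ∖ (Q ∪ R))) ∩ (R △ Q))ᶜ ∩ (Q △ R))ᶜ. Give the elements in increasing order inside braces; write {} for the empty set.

{2,3,5,10,11,12,13}

Q ∪ R = {1,2,3,4,5,6,7,8,9,10,11,12}
R ∖ (Q ∪ R) = {}
Q ∩ (R ∖ (Q ∪ R)) = {}
R △ Q = {1,4,6,7,8,9}
(Q ∩ (R ∖ (Q ∪ R))) ∩ (R △ Q) = {}
((Q ∩ (R ∖ (Q ∪ R))) ∩ (R △ Q))ᶜ = {1,2,3,4,5,6,7,8,9,10,11,12,13}
Q △ R = {1,4,6,7,8,9}
((Q ∩ (R ∖ (Q ∪ R))) ∩ (R △ Q))ᶜ ∩ (Q △ R) = {1,4,6,7,8,9}
(((Q ∩ (R ∖ (Q ∪ R))) ∩ (R △ Q))ᶜ ∩ (Q △ R))ᶜ = {2,3,5,10,11,12,13}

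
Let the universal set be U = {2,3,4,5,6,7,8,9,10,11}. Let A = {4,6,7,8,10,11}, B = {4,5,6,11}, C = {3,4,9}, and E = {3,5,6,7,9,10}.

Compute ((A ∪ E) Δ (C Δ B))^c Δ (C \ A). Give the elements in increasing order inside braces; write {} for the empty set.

A ∪ E = {3,4,5,6,7,8,9,10,11}
C Δ B = {3,5,6,9,11}
(A ∪ E) Δ (C Δ B) = {4,7,8,10}
((A ∪ E) Δ (C Δ B))^c = {2,3,5,6,9,11}
C \ A = {3,9}
((A ∪ E) Δ (C Δ B))^c Δ (C \ A) = {2,5,6,11}

{2,5,6,11}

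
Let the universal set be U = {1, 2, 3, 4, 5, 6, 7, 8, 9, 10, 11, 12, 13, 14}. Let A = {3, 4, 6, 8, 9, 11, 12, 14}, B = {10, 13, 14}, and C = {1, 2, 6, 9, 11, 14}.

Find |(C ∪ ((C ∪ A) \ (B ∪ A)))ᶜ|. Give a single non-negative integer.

C ∪ A = {1, 2, 3, 4, 6, 8, 9, 11, 12, 14}
B ∪ A = {3, 4, 6, 8, 9, 10, 11, 12, 13, 14}
(C ∪ A) \ (B ∪ A) = {1, 2}
C ∪ ((C ∪ A) \ (B ∪ A)) = {1, 2, 6, 9, 11, 14}
(C ∪ ((C ∪ A) \ (B ∪ A)))ᶜ = {3, 4, 5, 7, 8, 10, 12, 13}
|(C ∪ ((C ∪ A) \ (B ∪ A)))ᶜ| = 8

8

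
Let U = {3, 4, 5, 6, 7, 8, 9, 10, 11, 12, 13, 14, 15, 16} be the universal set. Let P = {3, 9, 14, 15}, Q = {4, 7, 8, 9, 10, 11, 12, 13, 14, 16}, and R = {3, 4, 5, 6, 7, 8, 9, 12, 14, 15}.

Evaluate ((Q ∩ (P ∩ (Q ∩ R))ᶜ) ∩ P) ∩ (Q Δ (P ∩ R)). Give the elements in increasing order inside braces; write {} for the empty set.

Q ∩ R = {4, 7, 8, 9, 12, 14}
P ∩ (Q ∩ R) = {9, 14}
(P ∩ (Q ∩ R))ᶜ = {3, 4, 5, 6, 7, 8, 10, 11, 12, 13, 15, 16}
Q ∩ (P ∩ (Q ∩ R))ᶜ = {4, 7, 8, 10, 11, 12, 13, 16}
(Q ∩ (P ∩ (Q ∩ R))ᶜ) ∩ P = {}
P ∩ R = {3, 9, 14, 15}
Q Δ (P ∩ R) = {3, 4, 7, 8, 10, 11, 12, 13, 15, 16}
((Q ∩ (P ∩ (Q ∩ R))ᶜ) ∩ P) ∩ (Q Δ (P ∩ R)) = {}

{}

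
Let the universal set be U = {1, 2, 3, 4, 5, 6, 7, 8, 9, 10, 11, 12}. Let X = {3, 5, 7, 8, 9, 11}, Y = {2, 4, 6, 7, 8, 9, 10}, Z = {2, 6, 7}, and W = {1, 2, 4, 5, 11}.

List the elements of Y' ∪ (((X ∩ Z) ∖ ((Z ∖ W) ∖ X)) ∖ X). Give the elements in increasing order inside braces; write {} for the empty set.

{1, 3, 5, 11, 12}

Y' = {1, 3, 5, 11, 12}
X ∩ Z = {7}
Z ∖ W = {6, 7}
(Z ∖ W) ∖ X = {6}
(X ∩ Z) ∖ ((Z ∖ W) ∖ X) = {7}
((X ∩ Z) ∖ ((Z ∖ W) ∖ X)) ∖ X = {}
Y' ∪ (((X ∩ Z) ∖ ((Z ∖ W) ∖ X)) ∖ X) = {1, 3, 5, 11, 12}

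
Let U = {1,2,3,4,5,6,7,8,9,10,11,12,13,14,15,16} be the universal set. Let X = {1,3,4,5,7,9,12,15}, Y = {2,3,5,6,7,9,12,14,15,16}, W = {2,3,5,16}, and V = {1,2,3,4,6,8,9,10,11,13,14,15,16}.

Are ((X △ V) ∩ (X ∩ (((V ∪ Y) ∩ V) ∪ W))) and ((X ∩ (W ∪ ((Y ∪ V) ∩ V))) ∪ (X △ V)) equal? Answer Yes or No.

No

X △ V = {2,5,6,7,8,10,11,12,13,14,16}
V ∪ Y = {1,2,3,4,5,6,7,8,9,10,11,12,13,14,15,16}
(V ∪ Y) ∩ V = {1,2,3,4,6,8,9,10,11,13,14,15,16}
((V ∪ Y) ∩ V) ∪ W = {1,2,3,4,5,6,8,9,10,11,13,14,15,16}
X ∩ (((V ∪ Y) ∩ V) ∪ W) = {1,3,4,5,9,15}
(X △ V) ∩ (X ∩ (((V ∪ Y) ∩ V) ∪ W)) = {5}
Y ∪ V = {1,2,3,4,5,6,7,8,9,10,11,12,13,14,15,16}
(Y ∪ V) ∩ V = {1,2,3,4,6,8,9,10,11,13,14,15,16}
W ∪ ((Y ∪ V) ∩ V) = {1,2,3,4,5,6,8,9,10,11,13,14,15,16}
X ∩ (W ∪ ((Y ∪ V) ∩ V)) = {1,3,4,5,9,15}
(X ∩ (W ∪ ((Y ∪ V) ∩ V))) ∪ (X △ V) = {1,2,3,4,5,6,7,8,9,10,11,12,13,14,15,16}
1 ∈ (X ∩ (W ∪ ((Y ∪ V) ∩ V))) ∪ (X △ V) but 1 ∉ (X △ V) ∩ (X ∩ (((V ∪ Y) ∩ V) ∪ W)), so they differ.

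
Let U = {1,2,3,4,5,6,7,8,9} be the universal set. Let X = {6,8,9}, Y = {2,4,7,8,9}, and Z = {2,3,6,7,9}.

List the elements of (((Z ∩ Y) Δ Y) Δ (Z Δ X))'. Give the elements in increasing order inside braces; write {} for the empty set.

Z ∩ Y = {2,7,9}
(Z ∩ Y) Δ Y = {4,8}
Z Δ X = {2,3,7,8}
((Z ∩ Y) Δ Y) Δ (Z Δ X) = {2,3,4,7}
(((Z ∩ Y) Δ Y) Δ (Z Δ X))' = {1,5,6,8,9}

{1,5,6,8,9}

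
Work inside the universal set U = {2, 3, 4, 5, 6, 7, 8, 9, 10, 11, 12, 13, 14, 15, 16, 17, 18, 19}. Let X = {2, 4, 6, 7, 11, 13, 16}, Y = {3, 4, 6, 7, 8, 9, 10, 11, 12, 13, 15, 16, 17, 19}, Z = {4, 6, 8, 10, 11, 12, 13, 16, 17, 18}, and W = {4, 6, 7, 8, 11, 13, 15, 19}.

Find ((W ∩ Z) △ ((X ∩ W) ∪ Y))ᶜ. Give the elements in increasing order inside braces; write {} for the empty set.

{2, 4, 5, 6, 8, 11, 13, 14, 18}

W ∩ Z = {4, 6, 8, 11, 13}
X ∩ W = {4, 6, 7, 11, 13}
(X ∩ W) ∪ Y = {3, 4, 6, 7, 8, 9, 10, 11, 12, 13, 15, 16, 17, 19}
(W ∩ Z) △ ((X ∩ W) ∪ Y) = {3, 7, 9, 10, 12, 15, 16, 17, 19}
((W ∩ Z) △ ((X ∩ W) ∪ Y))ᶜ = {2, 4, 5, 6, 8, 11, 13, 14, 18}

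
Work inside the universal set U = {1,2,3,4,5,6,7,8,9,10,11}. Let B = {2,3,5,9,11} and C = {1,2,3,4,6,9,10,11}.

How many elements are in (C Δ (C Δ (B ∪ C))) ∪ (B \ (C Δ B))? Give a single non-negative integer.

9

B ∪ C = {1,2,3,4,5,6,9,10,11}
C Δ (B ∪ C) = {5}
C Δ (C Δ (B ∪ C)) = {1,2,3,4,5,6,9,10,11}
C Δ B = {1,4,5,6,10}
B \ (C Δ B) = {2,3,9,11}
(C Δ (C Δ (B ∪ C))) ∪ (B \ (C Δ B)) = {1,2,3,4,5,6,9,10,11}
|(C Δ (C Δ (B ∪ C))) ∪ (B \ (C Δ B))| = 9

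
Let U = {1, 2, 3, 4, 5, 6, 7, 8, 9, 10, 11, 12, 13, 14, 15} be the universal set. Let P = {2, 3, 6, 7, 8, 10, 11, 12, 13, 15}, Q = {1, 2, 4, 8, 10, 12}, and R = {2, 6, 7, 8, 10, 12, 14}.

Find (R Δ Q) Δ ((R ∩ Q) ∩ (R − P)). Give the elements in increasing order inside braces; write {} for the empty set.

{1, 4, 6, 7, 14}

R Δ Q = {1, 4, 6, 7, 14}
R ∩ Q = {2, 8, 10, 12}
R − P = {14}
(R ∩ Q) ∩ (R − P) = {}
(R Δ Q) Δ ((R ∩ Q) ∩ (R − P)) = {1, 4, 6, 7, 14}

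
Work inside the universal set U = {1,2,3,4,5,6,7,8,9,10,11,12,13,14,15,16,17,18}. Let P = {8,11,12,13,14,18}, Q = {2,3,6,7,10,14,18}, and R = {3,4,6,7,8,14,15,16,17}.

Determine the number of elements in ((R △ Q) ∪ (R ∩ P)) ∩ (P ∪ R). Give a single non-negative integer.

R △ Q = {2,4,8,10,15,16,17,18}
R ∩ P = {8,14}
(R △ Q) ∪ (R ∩ P) = {2,4,8,10,14,15,16,17,18}
P ∪ R = {3,4,6,7,8,11,12,13,14,15,16,17,18}
((R △ Q) ∪ (R ∩ P)) ∩ (P ∪ R) = {4,8,14,15,16,17,18}
|((R △ Q) ∪ (R ∩ P)) ∩ (P ∪ R)| = 7

7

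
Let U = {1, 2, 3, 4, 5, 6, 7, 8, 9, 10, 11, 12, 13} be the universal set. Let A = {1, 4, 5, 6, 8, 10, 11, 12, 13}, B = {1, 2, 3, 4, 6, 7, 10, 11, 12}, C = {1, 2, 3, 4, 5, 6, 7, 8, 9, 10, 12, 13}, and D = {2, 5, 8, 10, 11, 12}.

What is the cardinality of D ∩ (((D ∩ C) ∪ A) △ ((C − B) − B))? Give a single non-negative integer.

D ∩ C = {2, 5, 8, 10, 12}
(D ∩ C) ∪ A = {1, 2, 4, 5, 6, 8, 10, 11, 12, 13}
C − B = {5, 8, 9, 13}
(C − B) − B = {5, 8, 9, 13}
((D ∩ C) ∪ A) △ ((C − B) − B) = {1, 2, 4, 6, 9, 10, 11, 12}
D ∩ (((D ∩ C) ∪ A) △ ((C − B) − B)) = {2, 10, 11, 12}
|D ∩ (((D ∩ C) ∪ A) △ ((C − B) − B))| = 4

4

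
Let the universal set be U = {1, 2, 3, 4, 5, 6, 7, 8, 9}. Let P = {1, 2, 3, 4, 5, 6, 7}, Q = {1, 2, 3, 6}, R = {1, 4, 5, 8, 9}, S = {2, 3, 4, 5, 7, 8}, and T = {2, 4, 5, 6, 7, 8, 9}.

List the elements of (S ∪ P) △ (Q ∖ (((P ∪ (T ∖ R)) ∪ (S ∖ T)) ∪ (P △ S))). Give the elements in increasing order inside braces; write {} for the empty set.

{1, 2, 3, 4, 5, 6, 7, 8}

S ∪ P = {1, 2, 3, 4, 5, 6, 7, 8}
T ∖ R = {2, 6, 7}
P ∪ (T ∖ R) = {1, 2, 3, 4, 5, 6, 7}
S ∖ T = {3}
(P ∪ (T ∖ R)) ∪ (S ∖ T) = {1, 2, 3, 4, 5, 6, 7}
P △ S = {1, 6, 8}
((P ∪ (T ∖ R)) ∪ (S ∖ T)) ∪ (P △ S) = {1, 2, 3, 4, 5, 6, 7, 8}
Q ∖ (((P ∪ (T ∖ R)) ∪ (S ∖ T)) ∪ (P △ S)) = {}
(S ∪ P) △ (Q ∖ (((P ∪ (T ∖ R)) ∪ (S ∖ T)) ∪ (P △ S))) = {1, 2, 3, 4, 5, 6, 7, 8}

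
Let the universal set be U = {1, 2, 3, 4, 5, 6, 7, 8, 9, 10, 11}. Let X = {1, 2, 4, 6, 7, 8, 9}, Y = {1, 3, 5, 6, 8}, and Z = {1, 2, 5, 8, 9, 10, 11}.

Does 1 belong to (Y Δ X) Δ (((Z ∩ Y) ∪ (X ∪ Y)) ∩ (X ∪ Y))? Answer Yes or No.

1 ∈ Y and 1 ∈ X, so 1 ∉ Y Δ X
1 ∈ Z and 1 ∈ Y, so 1 ∈ Z ∩ Y
1 ∈ X and 1 ∈ Y, so 1 ∈ X ∪ Y
1 ∈ (Z ∩ Y) and 1 ∈ (X ∪ Y), so 1 ∈ (Z ∩ Y) ∪ (X ∪ Y)
1 ∈ X and 1 ∈ Y, so 1 ∈ X ∪ Y
1 ∈ ((Z ∩ Y) ∪ (X ∪ Y)) and 1 ∈ (X ∪ Y), so 1 ∈ ((Z ∩ Y) ∪ (X ∪ Y)) ∩ (X ∪ Y)
1 ∉ (Y Δ X) and 1 ∈ (((Z ∩ Y) ∪ (X ∪ Y)) ∩ (X ∪ Y)), so 1 ∈ (Y Δ X) Δ (((Z ∩ Y) ∪ (X ∪ Y)) ∩ (X ∪ Y))

Yes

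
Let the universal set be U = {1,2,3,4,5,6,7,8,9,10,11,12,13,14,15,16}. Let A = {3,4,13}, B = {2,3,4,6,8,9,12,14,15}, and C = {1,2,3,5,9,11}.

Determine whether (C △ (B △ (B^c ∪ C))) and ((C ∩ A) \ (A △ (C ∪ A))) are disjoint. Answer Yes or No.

No

B^c = {1,5,7,10,11,13,16}
B^c ∪ C = {1,2,3,5,7,9,10,11,13,16}
B △ (B^c ∪ C) = {1,4,5,6,7,8,10,11,12,13,14,15,16}
C △ (B △ (B^c ∪ C)) = {2,3,4,6,7,8,9,10,12,13,14,15,16}
C ∩ A = {3}
C ∪ A = {1,2,3,4,5,9,11,13}
A △ (C ∪ A) = {1,2,5,9,11}
(C ∩ A) \ (A △ (C ∪ A)) = {3}
3 lies in both, so they are not disjoint.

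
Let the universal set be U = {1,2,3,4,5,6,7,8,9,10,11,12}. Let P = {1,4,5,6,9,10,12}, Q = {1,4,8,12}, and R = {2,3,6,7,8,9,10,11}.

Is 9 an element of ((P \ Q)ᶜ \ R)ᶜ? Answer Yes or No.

Yes

9 ∈ P and 9 ∉ Q, so 9 ∈ P \ Q
9 ∉ (P \ Q)ᶜ since 9 ∈ (P \ Q)
9 ∉ (P \ Q)ᶜ and 9 ∈ R, so 9 ∉ (P \ Q)ᶜ \ R
9 ∈ ((P \ Q)ᶜ \ R)ᶜ since 9 ∉ ((P \ Q)ᶜ \ R)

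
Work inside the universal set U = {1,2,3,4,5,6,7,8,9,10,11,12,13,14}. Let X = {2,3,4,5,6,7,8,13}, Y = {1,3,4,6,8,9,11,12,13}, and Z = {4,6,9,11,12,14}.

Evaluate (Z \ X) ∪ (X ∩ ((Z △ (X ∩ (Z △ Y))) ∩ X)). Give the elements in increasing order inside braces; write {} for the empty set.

{3,4,6,8,9,11,12,13,14}

Z \ X = {9,11,12,14}
Z △ Y = {1,3,8,13,14}
X ∩ (Z △ Y) = {3,8,13}
Z △ (X ∩ (Z △ Y)) = {3,4,6,8,9,11,12,13,14}
(Z △ (X ∩ (Z △ Y))) ∩ X = {3,4,6,8,13}
X ∩ ((Z △ (X ∩ (Z △ Y))) ∩ X) = {3,4,6,8,13}
(Z \ X) ∪ (X ∩ ((Z △ (X ∩ (Z △ Y))) ∩ X)) = {3,4,6,8,9,11,12,13,14}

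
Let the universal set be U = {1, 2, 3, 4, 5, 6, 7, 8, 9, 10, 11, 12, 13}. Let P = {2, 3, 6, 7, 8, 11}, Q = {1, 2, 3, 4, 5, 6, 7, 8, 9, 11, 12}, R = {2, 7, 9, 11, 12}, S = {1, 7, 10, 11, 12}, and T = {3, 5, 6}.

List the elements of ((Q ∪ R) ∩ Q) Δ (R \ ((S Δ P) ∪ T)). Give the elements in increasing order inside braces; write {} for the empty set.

{1, 2, 3, 4, 5, 6, 8, 12}

Q ∪ R = {1, 2, 3, 4, 5, 6, 7, 8, 9, 11, 12}
(Q ∪ R) ∩ Q = {1, 2, 3, 4, 5, 6, 7, 8, 9, 11, 12}
S Δ P = {1, 2, 3, 6, 8, 10, 12}
(S Δ P) ∪ T = {1, 2, 3, 5, 6, 8, 10, 12}
R \ ((S Δ P) ∪ T) = {7, 9, 11}
((Q ∪ R) ∩ Q) Δ (R \ ((S Δ P) ∪ T)) = {1, 2, 3, 4, 5, 6, 8, 12}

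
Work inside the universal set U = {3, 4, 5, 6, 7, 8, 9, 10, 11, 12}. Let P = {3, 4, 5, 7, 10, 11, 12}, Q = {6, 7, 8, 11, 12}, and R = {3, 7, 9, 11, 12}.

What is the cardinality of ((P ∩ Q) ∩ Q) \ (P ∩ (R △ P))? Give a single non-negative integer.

3

P ∩ Q = {7, 11, 12}
(P ∩ Q) ∩ Q = {7, 11, 12}
R △ P = {4, 5, 9, 10}
P ∩ (R △ P) = {4, 5, 10}
((P ∩ Q) ∩ Q) \ (P ∩ (R △ P)) = {7, 11, 12}
|((P ∩ Q) ∩ Q) \ (P ∩ (R △ P))| = 3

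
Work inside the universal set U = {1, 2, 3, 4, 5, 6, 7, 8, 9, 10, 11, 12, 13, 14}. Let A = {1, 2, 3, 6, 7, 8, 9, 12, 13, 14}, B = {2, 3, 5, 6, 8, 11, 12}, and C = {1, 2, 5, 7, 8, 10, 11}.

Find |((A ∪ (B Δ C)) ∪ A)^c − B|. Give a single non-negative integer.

B Δ C = {1, 3, 6, 7, 10, 12}
A ∪ (B Δ C) = {1, 2, 3, 6, 7, 8, 9, 10, 12, 13, 14}
(A ∪ (B Δ C)) ∪ A = {1, 2, 3, 6, 7, 8, 9, 10, 12, 13, 14}
((A ∪ (B Δ C)) ∪ A)^c = {4, 5, 11}
((A ∪ (B Δ C)) ∪ A)^c − B = {4}
|((A ∪ (B Δ C)) ∪ A)^c − B| = 1

1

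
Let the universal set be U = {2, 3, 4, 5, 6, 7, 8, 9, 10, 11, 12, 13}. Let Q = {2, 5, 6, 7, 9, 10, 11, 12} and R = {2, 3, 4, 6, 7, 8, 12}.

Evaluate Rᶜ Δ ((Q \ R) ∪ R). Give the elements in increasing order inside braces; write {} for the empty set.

{2, 3, 4, 6, 7, 8, 12, 13}

Rᶜ = {5, 9, 10, 11, 13}
Q \ R = {5, 9, 10, 11}
(Q \ R) ∪ R = {2, 3, 4, 5, 6, 7, 8, 9, 10, 11, 12}
Rᶜ Δ ((Q \ R) ∪ R) = {2, 3, 4, 6, 7, 8, 12, 13}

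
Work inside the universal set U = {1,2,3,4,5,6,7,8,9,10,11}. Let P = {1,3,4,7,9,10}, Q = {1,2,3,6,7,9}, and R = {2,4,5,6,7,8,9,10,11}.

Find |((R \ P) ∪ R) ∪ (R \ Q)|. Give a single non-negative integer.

R \ P = {2,5,6,8,11}
(R \ P) ∪ R = {2,4,5,6,7,8,9,10,11}
R \ Q = {4,5,8,10,11}
((R \ P) ∪ R) ∪ (R \ Q) = {2,4,5,6,7,8,9,10,11}
|((R \ P) ∪ R) ∪ (R \ Q)| = 9

9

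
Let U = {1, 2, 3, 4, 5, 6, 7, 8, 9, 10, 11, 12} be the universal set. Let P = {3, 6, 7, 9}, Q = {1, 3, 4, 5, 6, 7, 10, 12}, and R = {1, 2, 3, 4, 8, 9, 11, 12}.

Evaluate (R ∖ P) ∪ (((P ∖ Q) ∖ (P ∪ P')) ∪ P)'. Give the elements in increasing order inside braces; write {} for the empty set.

R ∖ P = {1, 2, 4, 8, 11, 12}
P ∖ Q = {9}
P' = {1, 2, 4, 5, 8, 10, 11, 12}
P ∪ P' = {1, 2, 3, 4, 5, 6, 7, 8, 9, 10, 11, 12}
(P ∖ Q) ∖ (P ∪ P') = {}
((P ∖ Q) ∖ (P ∪ P')) ∪ P = {3, 6, 7, 9}
(((P ∖ Q) ∖ (P ∪ P')) ∪ P)' = {1, 2, 4, 5, 8, 10, 11, 12}
(R ∖ P) ∪ (((P ∖ Q) ∖ (P ∪ P')) ∪ P)' = {1, 2, 4, 5, 8, 10, 11, 12}

{1, 2, 4, 5, 8, 10, 11, 12}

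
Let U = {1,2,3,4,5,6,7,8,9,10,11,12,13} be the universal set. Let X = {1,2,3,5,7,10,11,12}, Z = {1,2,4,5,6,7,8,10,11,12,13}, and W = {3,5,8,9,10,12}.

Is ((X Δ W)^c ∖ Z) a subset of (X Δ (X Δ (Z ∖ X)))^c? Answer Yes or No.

X Δ W = {1,2,7,8,9,11}
(X Δ W)^c = {3,4,5,6,10,12,13}
(X Δ W)^c ∖ Z = {3}
Z ∖ X = {4,6,8,13}
X Δ (Z ∖ X) = {1,2,3,4,5,6,7,8,10,11,12,13}
X Δ (X Δ (Z ∖ X)) = {4,6,8,13}
(X Δ (X Δ (Z ∖ X)))^c = {1,2,3,5,7,9,10,11,12}
Every element of {3} is in {1,2,3,5,7,9,10,11,12}, so (X Δ W)^c ∖ Z ⊆ (X Δ (X Δ (Z ∖ X)))^c.

Yes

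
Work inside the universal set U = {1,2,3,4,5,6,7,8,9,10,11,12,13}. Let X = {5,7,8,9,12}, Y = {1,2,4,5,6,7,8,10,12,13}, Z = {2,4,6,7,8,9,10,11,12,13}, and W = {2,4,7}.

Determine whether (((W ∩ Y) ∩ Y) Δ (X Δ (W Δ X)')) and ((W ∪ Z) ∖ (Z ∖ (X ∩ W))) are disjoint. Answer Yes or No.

No

W ∩ Y = {2,4,7}
(W ∩ Y) ∩ Y = {2,4,7}
W Δ X = {2,4,5,8,9,12}
(W Δ X)' = {1,3,6,7,10,11,13}
X Δ (W Δ X)' = {1,3,5,6,8,9,10,11,12,13}
((W ∩ Y) ∩ Y) Δ (X Δ (W Δ X)') = {1,2,3,4,5,6,7,8,9,10,11,12,13}
W ∪ Z = {2,4,6,7,8,9,10,11,12,13}
X ∩ W = {7}
Z ∖ (X ∩ W) = {2,4,6,8,9,10,11,12,13}
(W ∪ Z) ∖ (Z ∖ (X ∩ W)) = {7}
7 lies in both, so they are not disjoint.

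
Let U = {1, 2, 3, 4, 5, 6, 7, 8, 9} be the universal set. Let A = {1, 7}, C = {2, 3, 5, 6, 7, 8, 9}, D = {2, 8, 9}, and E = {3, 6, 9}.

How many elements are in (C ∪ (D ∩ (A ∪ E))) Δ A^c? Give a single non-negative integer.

2

A ∪ E = {1, 3, 6, 7, 9}
D ∩ (A ∪ E) = {9}
C ∪ (D ∩ (A ∪ E)) = {2, 3, 5, 6, 7, 8, 9}
A^c = {2, 3, 4, 5, 6, 8, 9}
(C ∪ (D ∩ (A ∪ E))) Δ A^c = {4, 7}
|(C ∪ (D ∩ (A ∪ E))) Δ A^c| = 2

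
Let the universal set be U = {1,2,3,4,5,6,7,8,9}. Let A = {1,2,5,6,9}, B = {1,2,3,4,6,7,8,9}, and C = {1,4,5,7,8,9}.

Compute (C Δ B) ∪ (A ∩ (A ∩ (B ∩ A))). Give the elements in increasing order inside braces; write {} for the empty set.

C Δ B = {2,3,5,6}
B ∩ A = {1,2,6,9}
A ∩ (B ∩ A) = {1,2,6,9}
A ∩ (A ∩ (B ∩ A)) = {1,2,6,9}
(C Δ B) ∪ (A ∩ (A ∩ (B ∩ A))) = {1,2,3,5,6,9}

{1,2,3,5,6,9}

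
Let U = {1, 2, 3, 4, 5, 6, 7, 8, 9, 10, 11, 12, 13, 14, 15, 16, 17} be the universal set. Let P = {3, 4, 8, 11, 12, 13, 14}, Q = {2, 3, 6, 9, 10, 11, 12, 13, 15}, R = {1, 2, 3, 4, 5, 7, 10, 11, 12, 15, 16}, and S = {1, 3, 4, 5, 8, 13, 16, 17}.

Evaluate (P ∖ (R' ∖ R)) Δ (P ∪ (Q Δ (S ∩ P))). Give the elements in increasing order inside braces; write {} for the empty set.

{2, 6, 8, 9, 10, 13, 14, 15}

R' = {6, 8, 9, 13, 14, 17}
R' ∖ R = {6, 8, 9, 13, 14, 17}
P ∖ (R' ∖ R) = {3, 4, 11, 12}
S ∩ P = {3, 4, 8, 13}
Q Δ (S ∩ P) = {2, 4, 6, 8, 9, 10, 11, 12, 15}
P ∪ (Q Δ (S ∩ P)) = {2, 3, 4, 6, 8, 9, 10, 11, 12, 13, 14, 15}
(P ∖ (R' ∖ R)) Δ (P ∪ (Q Δ (S ∩ P))) = {2, 6, 8, 9, 10, 13, 14, 15}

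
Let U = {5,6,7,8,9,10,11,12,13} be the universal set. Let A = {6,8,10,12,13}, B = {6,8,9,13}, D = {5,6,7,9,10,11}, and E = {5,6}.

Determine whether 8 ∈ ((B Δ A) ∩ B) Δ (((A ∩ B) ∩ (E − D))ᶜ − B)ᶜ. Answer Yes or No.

8 ∈ B and 8 ∈ A, so 8 ∉ B Δ A
8 ∉ (B Δ A) and 8 ∈ B, so 8 ∉ (B Δ A) ∩ B
8 ∈ A and 8 ∈ B, so 8 ∈ A ∩ B
8 ∉ E and 8 ∉ D, so 8 ∉ E − D
8 ∈ (A ∩ B) and 8 ∉ (E − D), so 8 ∉ (A ∩ B) ∩ (E − D)
8 ∈ ((A ∩ B) ∩ (E − D))ᶜ since 8 ∉ ((A ∩ B) ∩ (E − D))
8 ∈ ((A ∩ B) ∩ (E − D))ᶜ and 8 ∈ B, so 8 ∉ ((A ∩ B) ∩ (E − D))ᶜ − B
8 ∈ (((A ∩ B) ∩ (E − D))ᶜ − B)ᶜ since 8 ∉ (((A ∩ B) ∩ (E − D))ᶜ − B)
8 ∉ ((B Δ A) ∩ B) and 8 ∈ (((A ∩ B) ∩ (E − D))ᶜ − B)ᶜ, so 8 ∈ ((B Δ A) ∩ B) Δ (((A ∩ B) ∩ (E − D))ᶜ − B)ᶜ

Yes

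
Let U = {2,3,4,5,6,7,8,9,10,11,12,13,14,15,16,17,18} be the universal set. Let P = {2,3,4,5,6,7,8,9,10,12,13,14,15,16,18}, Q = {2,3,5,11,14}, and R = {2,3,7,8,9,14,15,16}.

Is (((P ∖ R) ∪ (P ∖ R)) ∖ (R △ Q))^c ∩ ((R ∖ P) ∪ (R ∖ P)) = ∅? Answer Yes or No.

Yes

P ∖ R = {4,5,6,10,12,13,18}
(P ∖ R) ∪ (P ∖ R) = {4,5,6,10,12,13,18}
R △ Q = {5,7,8,9,11,15,16}
((P ∖ R) ∪ (P ∖ R)) ∖ (R △ Q) = {4,6,10,12,13,18}
(((P ∖ R) ∪ (P ∖ R)) ∖ (R △ Q))^c = {2,3,5,7,8,9,11,14,15,16,17}
R ∖ P = {}
(R ∖ P) ∪ (R ∖ P) = {}
{2,3,5,7,8,9,11,14,15,16,17} and {} share no elements.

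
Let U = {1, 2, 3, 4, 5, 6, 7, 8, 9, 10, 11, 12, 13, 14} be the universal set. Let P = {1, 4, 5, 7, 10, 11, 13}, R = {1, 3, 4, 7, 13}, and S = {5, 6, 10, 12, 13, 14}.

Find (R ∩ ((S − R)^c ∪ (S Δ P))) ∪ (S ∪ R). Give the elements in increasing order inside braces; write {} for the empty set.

S − R = {5, 6, 10, 12, 14}
(S − R)^c = {1, 2, 3, 4, 7, 8, 9, 11, 13}
S Δ P = {1, 4, 6, 7, 11, 12, 14}
(S − R)^c ∪ (S Δ P) = {1, 2, 3, 4, 6, 7, 8, 9, 11, 12, 13, 14}
R ∩ ((S − R)^c ∪ (S Δ P)) = {1, 3, 4, 7, 13}
S ∪ R = {1, 3, 4, 5, 6, 7, 10, 12, 13, 14}
(R ∩ ((S − R)^c ∪ (S Δ P))) ∪ (S ∪ R) = {1, 3, 4, 5, 6, 7, 10, 12, 13, 14}

{1, 3, 4, 5, 6, 7, 10, 12, 13, 14}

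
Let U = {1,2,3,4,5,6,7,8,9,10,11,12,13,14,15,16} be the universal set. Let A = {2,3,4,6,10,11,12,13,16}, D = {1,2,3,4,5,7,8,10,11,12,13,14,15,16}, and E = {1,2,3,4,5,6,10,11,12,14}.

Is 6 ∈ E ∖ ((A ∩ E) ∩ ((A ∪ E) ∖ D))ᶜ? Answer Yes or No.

Yes

6 ∈ A and 6 ∈ E, so 6 ∈ A ∩ E
6 ∈ A and 6 ∈ E, so 6 ∈ A ∪ E
6 ∈ (A ∪ E) and 6 ∉ D, so 6 ∈ (A ∪ E) ∖ D
6 ∈ (A ∩ E) and 6 ∈ ((A ∪ E) ∖ D), so 6 ∈ (A ∩ E) ∩ ((A ∪ E) ∖ D)
6 ∉ ((A ∩ E) ∩ ((A ∪ E) ∖ D))ᶜ since 6 ∈ ((A ∩ E) ∩ ((A ∪ E) ∖ D))
6 ∈ E and 6 ∉ ((A ∩ E) ∩ ((A ∪ E) ∖ D))ᶜ, so 6 ∈ E ∖ ((A ∩ E) ∩ ((A ∪ E) ∖ D))ᶜ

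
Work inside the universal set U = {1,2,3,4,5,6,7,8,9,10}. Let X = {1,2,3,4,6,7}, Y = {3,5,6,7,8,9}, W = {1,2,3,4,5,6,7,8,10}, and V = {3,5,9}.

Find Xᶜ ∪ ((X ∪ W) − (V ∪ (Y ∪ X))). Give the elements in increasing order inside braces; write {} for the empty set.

{5,8,9,10}

Xᶜ = {5,8,9,10}
X ∪ W = {1,2,3,4,5,6,7,8,10}
Y ∪ X = {1,2,3,4,5,6,7,8,9}
V ∪ (Y ∪ X) = {1,2,3,4,5,6,7,8,9}
(X ∪ W) − (V ∪ (Y ∪ X)) = {10}
Xᶜ ∪ ((X ∪ W) − (V ∪ (Y ∪ X))) = {5,8,9,10}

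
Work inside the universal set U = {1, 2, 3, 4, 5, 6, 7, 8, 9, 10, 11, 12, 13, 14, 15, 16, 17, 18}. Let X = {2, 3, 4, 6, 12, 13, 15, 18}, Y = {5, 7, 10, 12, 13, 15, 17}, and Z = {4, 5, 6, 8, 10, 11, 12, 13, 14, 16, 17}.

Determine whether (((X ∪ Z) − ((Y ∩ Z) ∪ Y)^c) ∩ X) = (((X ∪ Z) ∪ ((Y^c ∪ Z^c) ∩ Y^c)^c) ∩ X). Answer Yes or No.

X ∪ Z = {2, 3, 4, 5, 6, 8, 10, 11, 12, 13, 14, 15, 16, 17, 18}
Y ∩ Z = {5, 10, 12, 13, 17}
(Y ∩ Z) ∪ Y = {5, 7, 10, 12, 13, 15, 17}
((Y ∩ Z) ∪ Y)^c = {1, 2, 3, 4, 6, 8, 9, 11, 14, 16, 18}
(X ∪ Z) − ((Y ∩ Z) ∪ Y)^c = {5, 10, 12, 13, 15, 17}
((X ∪ Z) − ((Y ∩ Z) ∪ Y)^c) ∩ X = {12, 13, 15}
Y^c = {1, 2, 3, 4, 6, 8, 9, 11, 14, 16, 18}
Z^c = {1, 2, 3, 7, 9, 15, 18}
Y^c ∪ Z^c = {1, 2, 3, 4, 6, 7, 8, 9, 11, 14, 15, 16, 18}
(Y^c ∪ Z^c) ∩ Y^c = {1, 2, 3, 4, 6, 8, 9, 11, 14, 16, 18}
((Y^c ∪ Z^c) ∩ Y^c)^c = {5, 7, 10, 12, 13, 15, 17}
(X ∪ Z) ∪ ((Y^c ∪ Z^c) ∩ Y^c)^c = {2, 3, 4, 5, 6, 7, 8, 10, 11, 12, 13, 14, 15, 16, 17, 18}
((X ∪ Z) ∪ ((Y^c ∪ Z^c) ∩ Y^c)^c) ∩ X = {2, 3, 4, 6, 12, 13, 15, 18}
2 ∈ ((X ∪ Z) ∪ ((Y^c ∪ Z^c) ∩ Y^c)^c) ∩ X but 2 ∉ ((X ∪ Z) − ((Y ∩ Z) ∪ Y)^c) ∩ X, so they differ.

No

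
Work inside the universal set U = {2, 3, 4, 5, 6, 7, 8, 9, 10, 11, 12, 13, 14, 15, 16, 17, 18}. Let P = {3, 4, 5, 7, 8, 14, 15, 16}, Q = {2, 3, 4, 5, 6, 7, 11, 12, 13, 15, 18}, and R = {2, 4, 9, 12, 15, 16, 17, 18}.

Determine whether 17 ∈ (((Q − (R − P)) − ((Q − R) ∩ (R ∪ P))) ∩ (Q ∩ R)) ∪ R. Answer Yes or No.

17 ∈ R and 17 ∉ P, so 17 ∈ R − P
17 ∉ Q and 17 ∈ (R − P), so 17 ∉ Q − (R − P)
17 ∉ Q and 17 ∈ R, so 17 ∉ Q − R
17 ∈ R and 17 ∉ P, so 17 ∈ R ∪ P
17 ∉ (Q − R) and 17 ∈ (R ∪ P), so 17 ∉ (Q − R) ∩ (R ∪ P)
17 ∉ (Q − (R − P)) and 17 ∉ ((Q − R) ∩ (R ∪ P)), so 17 ∉ (Q − (R − P)) − ((Q − R) ∩ (R ∪ P))
17 ∉ Q and 17 ∈ R, so 17 ∉ Q ∩ R
17 ∉ ((Q − (R − P)) − ((Q − R) ∩ (R ∪ P))) and 17 ∉ (Q ∩ R), so 17 ∉ ((Q − (R − P)) − ((Q − R) ∩ (R ∪ P))) ∩ (Q ∩ R)
17 ∉ (((Q − (R − P)) − ((Q − R) ∩ (R ∪ P))) ∩ (Q ∩ R)) and 17 ∈ R, so 17 ∈ (((Q − (R − P)) − ((Q − R) ∩ (R ∪ P))) ∩ (Q ∩ R)) ∪ R

Yes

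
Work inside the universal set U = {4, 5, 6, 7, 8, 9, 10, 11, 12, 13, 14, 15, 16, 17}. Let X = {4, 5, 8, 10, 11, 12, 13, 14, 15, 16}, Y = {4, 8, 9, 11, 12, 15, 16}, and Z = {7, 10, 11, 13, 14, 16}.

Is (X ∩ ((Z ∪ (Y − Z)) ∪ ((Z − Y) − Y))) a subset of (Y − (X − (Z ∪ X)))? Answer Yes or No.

Y − Z = {4, 8, 9, 12, 15}
Z ∪ (Y − Z) = {4, 7, 8, 9, 10, 11, 12, 13, 14, 15, 16}
Z − Y = {7, 10, 13, 14}
(Z − Y) − Y = {7, 10, 13, 14}
(Z ∪ (Y − Z)) ∪ ((Z − Y) − Y) = {4, 7, 8, 9, 10, 11, 12, 13, 14, 15, 16}
X ∩ ((Z ∪ (Y − Z)) ∪ ((Z − Y) − Y)) = {4, 8, 10, 11, 12, 13, 14, 15, 16}
Z ∪ X = {4, 5, 7, 8, 10, 11, 12, 13, 14, 15, 16}
X − (Z ∪ X) = {}
Y − (X − (Z ∪ X)) = {4, 8, 9, 11, 12, 15, 16}
10 ∈ X ∩ ((Z ∪ (Y − Z)) ∪ ((Z − Y) − Y)) but 10 ∉ Y − (X − (Z ∪ X)), so the inclusion fails.

No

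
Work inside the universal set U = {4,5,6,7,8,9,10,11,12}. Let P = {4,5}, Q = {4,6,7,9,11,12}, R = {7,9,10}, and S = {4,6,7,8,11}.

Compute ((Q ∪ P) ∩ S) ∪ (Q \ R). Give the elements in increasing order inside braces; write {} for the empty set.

{4,6,7,11,12}

Q ∪ P = {4,5,6,7,9,11,12}
(Q ∪ P) ∩ S = {4,6,7,11}
Q \ R = {4,6,11,12}
((Q ∪ P) ∩ S) ∪ (Q \ R) = {4,6,7,11,12}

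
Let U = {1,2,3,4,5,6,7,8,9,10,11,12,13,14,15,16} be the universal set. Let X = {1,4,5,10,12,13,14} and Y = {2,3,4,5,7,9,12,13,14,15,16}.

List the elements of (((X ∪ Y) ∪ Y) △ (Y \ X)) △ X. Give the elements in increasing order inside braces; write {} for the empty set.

X ∪ Y = {1,2,3,4,5,7,9,10,12,13,14,15,16}
(X ∪ Y) ∪ Y = {1,2,3,4,5,7,9,10,12,13,14,15,16}
Y \ X = {2,3,7,9,15,16}
((X ∪ Y) ∪ Y) △ (Y \ X) = {1,4,5,10,12,13,14}
(((X ∪ Y) ∪ Y) △ (Y \ X)) △ X = {}

{}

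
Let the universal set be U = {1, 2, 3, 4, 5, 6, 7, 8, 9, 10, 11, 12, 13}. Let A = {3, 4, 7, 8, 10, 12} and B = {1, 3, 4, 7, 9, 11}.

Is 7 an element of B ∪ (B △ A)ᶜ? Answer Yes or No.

7 ∈ B and 7 ∈ A, so 7 ∉ B △ A
7 ∈ (B △ A)ᶜ since 7 ∉ (B △ A)
7 ∈ B and 7 ∈ (B △ A)ᶜ, so 7 ∈ B ∪ (B △ A)ᶜ

Yes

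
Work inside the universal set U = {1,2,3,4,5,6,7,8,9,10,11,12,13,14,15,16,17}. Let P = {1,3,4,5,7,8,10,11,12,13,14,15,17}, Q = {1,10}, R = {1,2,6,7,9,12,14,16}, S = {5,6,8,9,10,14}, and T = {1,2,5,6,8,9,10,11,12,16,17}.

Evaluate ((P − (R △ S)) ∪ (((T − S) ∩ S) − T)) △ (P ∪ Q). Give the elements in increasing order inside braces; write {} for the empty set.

R △ S = {1,2,5,7,8,10,12,16}
P − (R △ S) = {3,4,11,13,14,15,17}
T − S = {1,2,11,12,16,17}
(T − S) ∩ S = {}
((T − S) ∩ S) − T = {}
(P − (R △ S)) ∪ (((T − S) ∩ S) − T) = {3,4,11,13,14,15,17}
P ∪ Q = {1,3,4,5,7,8,10,11,12,13,14,15,17}
((P − (R △ S)) ∪ (((T − S) ∩ S) − T)) △ (P ∪ Q) = {1,5,7,8,10,12}

{1,5,7,8,10,12}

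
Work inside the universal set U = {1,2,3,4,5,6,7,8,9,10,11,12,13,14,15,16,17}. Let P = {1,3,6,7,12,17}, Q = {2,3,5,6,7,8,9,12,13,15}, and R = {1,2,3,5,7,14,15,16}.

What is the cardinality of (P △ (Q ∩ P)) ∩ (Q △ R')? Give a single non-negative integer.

Q ∩ P = {3,6,7,12}
P △ (Q ∩ P) = {1,17}
R' = {4,6,8,9,10,11,12,13,17}
Q △ R' = {2,3,4,5,7,10,11,15,17}
(P △ (Q ∩ P)) ∩ (Q △ R') = {17}
|(P △ (Q ∩ P)) ∩ (Q △ R')| = 1

1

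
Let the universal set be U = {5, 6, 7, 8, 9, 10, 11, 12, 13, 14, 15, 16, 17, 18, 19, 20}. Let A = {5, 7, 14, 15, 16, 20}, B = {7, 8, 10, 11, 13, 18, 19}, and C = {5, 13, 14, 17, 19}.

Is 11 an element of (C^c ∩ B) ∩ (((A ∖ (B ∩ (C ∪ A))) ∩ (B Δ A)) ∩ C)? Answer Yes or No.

No

11 ∉ C, so 11 ∈ C^c
11 ∈ C^c and 11 ∈ B, so 11 ∈ C^c ∩ B
11 ∉ C and 11 ∉ A, so 11 ∉ C ∪ A
11 ∈ B and 11 ∉ (C ∪ A), so 11 ∉ B ∩ (C ∪ A)
11 ∉ A and 11 ∉ (B ∩ (C ∪ A)), so 11 ∉ A ∖ (B ∩ (C ∪ A))
11 ∈ B and 11 ∉ A, so 11 ∈ B Δ A
11 ∉ (A ∖ (B ∩ (C ∪ A))) and 11 ∈ (B Δ A), so 11 ∉ (A ∖ (B ∩ (C ∪ A))) ∩ (B Δ A)
11 ∉ ((A ∖ (B ∩ (C ∪ A))) ∩ (B Δ A)) and 11 ∉ C, so 11 ∉ ((A ∖ (B ∩ (C ∪ A))) ∩ (B Δ A)) ∩ C
11 ∈ (C^c ∩ B) and 11 ∉ (((A ∖ (B ∩ (C ∪ A))) ∩ (B Δ A)) ∩ C), so 11 ∉ (C^c ∩ B) ∩ (((A ∖ (B ∩ (C ∪ A))) ∩ (B Δ A)) ∩ C)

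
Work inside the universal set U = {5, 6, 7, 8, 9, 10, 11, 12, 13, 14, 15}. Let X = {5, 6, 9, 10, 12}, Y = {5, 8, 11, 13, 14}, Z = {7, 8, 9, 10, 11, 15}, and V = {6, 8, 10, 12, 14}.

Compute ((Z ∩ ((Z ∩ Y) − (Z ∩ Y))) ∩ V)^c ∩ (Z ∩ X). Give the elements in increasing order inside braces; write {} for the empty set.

Z ∩ Y = {8, 11}
(Z ∩ Y) − (Z ∩ Y) = {}
Z ∩ ((Z ∩ Y) − (Z ∩ Y)) = {}
(Z ∩ ((Z ∩ Y) − (Z ∩ Y))) ∩ V = {}
((Z ∩ ((Z ∩ Y) − (Z ∩ Y))) ∩ V)^c = {5, 6, 7, 8, 9, 10, 11, 12, 13, 14, 15}
Z ∩ X = {9, 10}
((Z ∩ ((Z ∩ Y) − (Z ∩ Y))) ∩ V)^c ∩ (Z ∩ X) = {9, 10}

{9, 10}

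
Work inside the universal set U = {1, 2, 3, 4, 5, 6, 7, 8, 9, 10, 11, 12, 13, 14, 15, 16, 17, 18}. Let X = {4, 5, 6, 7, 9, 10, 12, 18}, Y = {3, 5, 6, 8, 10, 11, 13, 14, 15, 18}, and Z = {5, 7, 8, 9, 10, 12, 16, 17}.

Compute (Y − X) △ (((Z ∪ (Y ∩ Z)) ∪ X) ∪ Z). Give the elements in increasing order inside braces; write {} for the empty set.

{3, 4, 5, 6, 7, 9, 10, 11, 12, 13, 14, 15, 16, 17, 18}

Y − X = {3, 8, 11, 13, 14, 15}
Y ∩ Z = {5, 8, 10}
Z ∪ (Y ∩ Z) = {5, 7, 8, 9, 10, 12, 16, 17}
(Z ∪ (Y ∩ Z)) ∪ X = {4, 5, 6, 7, 8, 9, 10, 12, 16, 17, 18}
((Z ∪ (Y ∩ Z)) ∪ X) ∪ Z = {4, 5, 6, 7, 8, 9, 10, 12, 16, 17, 18}
(Y − X) △ (((Z ∪ (Y ∩ Z)) ∪ X) ∪ Z) = {3, 4, 5, 6, 7, 9, 10, 11, 12, 13, 14, 15, 16, 17, 18}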